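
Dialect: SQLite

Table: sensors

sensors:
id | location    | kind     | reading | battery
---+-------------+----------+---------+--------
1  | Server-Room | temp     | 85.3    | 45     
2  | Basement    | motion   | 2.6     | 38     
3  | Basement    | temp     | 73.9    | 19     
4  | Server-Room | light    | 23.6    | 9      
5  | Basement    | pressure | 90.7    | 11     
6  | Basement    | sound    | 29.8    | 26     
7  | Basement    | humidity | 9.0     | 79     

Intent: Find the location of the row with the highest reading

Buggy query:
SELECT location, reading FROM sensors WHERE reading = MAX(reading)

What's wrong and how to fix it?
Bug: MAX(reading) is an aggregate and cannot be used directly in WHERE

Fix: Use a subquery: WHERE reading = (SELECT MAX(reading) FROM sensors)

Corrected query:
SELECT location, reading FROM sensors WHERE reading = (SELECT MAX(reading) FROM sensors)

Result:
location | reading
---------+--------
Basement | 90.7   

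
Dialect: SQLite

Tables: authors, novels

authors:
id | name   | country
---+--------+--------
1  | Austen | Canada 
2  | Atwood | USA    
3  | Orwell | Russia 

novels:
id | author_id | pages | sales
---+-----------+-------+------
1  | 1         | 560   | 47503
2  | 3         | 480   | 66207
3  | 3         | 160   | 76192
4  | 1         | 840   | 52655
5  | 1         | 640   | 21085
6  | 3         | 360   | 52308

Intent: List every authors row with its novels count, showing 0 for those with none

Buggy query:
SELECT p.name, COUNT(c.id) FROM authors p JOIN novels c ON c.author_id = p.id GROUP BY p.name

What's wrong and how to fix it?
Bug: INNER JOIN drops authors rows that have no matching novels rows

Fix: Use LEFT JOIN so parents without children still appear (COUNT(c.id) gives 0)

Corrected query:
SELECT p.name, COUNT(c.id) FROM authors p LEFT JOIN novels c ON c.author_id = p.id GROUP BY p.name

Result:
name   | COUNT(c.id)
-------+------------
Atwood | 0          
Austen | 3          
Orwell | 3          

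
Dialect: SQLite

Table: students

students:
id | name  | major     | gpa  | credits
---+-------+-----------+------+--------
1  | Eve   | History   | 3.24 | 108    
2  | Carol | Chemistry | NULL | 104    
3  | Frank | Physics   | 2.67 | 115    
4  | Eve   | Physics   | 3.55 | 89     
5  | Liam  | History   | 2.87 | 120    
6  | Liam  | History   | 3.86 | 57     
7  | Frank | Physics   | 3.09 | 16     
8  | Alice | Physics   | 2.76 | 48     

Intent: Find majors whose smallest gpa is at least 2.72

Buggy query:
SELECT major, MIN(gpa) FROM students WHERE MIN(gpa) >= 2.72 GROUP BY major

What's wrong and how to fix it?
Bug: Aggregates like MIN are computed per group after WHERE runs

Fix: Use HAVING for the per-group MIN condition

Corrected query:
SELECT major, MIN(gpa) FROM students GROUP BY major HAVING MIN(gpa) >= 2.72

Result:
major   | MIN(gpa)
--------+---------
History | 2.87    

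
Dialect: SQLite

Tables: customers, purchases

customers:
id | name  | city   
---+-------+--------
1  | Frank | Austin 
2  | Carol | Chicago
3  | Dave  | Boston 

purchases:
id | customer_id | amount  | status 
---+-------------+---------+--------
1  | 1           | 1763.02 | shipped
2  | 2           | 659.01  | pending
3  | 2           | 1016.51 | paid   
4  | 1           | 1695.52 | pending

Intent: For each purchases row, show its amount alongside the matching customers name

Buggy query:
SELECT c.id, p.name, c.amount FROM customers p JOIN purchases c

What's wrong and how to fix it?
Bug: Missing join condition: each purchases row is matched to all customers rows instead of just its own

Fix: Specify the join condition linking the foreign key to the parent id

Corrected query:
SELECT c.id, p.name, c.amount FROM customers p JOIN purchases c ON c.customer_id = p.id

Result:
id | name  | amount 
---+-------+--------
1  | Frank | 1763.02
2  | Carol | 659.01 
3  | Carol | 1016.51
4  | Frank | 1695.52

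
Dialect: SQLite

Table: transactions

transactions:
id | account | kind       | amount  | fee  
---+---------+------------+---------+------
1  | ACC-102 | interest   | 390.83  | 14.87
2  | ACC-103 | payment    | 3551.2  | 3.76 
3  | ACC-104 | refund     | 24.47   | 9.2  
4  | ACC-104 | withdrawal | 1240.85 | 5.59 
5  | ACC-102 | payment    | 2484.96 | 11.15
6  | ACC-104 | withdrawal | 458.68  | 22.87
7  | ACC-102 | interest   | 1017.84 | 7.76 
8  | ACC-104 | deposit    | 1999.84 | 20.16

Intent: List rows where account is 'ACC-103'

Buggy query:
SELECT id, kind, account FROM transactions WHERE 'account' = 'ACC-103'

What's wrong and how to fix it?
Bug: 'account' in single quotes is a string literal, not the column; the comparison is literal-vs-literal and never true

Fix: Remove the quotes around the column name (or use double quotes for an identifier)

Corrected query:
SELECT id, kind, account FROM transactions WHERE account = 'ACC-103'

Result:
id | kind    | account
---+---------+--------
2  | payment | ACC-103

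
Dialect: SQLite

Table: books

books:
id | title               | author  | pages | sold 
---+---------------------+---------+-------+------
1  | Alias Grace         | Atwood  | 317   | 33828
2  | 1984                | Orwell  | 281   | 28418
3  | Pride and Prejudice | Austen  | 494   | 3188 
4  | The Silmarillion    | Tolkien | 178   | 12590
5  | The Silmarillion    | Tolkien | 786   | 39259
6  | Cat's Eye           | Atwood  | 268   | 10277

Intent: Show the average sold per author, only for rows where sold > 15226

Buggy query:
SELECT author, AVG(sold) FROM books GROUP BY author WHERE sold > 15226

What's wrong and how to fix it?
Bug: Row-level WHERE must come before GROUP BY in the clause order

Fix: Place WHERE between FROM and GROUP BY

Corrected query:
SELECT author, AVG(sold) FROM books WHERE sold > 15226 GROUP BY author

Result:
author  | AVG(sold)
--------+----------
Atwood  | 33828    
Orwell  | 28418    
Tolkien | 39259    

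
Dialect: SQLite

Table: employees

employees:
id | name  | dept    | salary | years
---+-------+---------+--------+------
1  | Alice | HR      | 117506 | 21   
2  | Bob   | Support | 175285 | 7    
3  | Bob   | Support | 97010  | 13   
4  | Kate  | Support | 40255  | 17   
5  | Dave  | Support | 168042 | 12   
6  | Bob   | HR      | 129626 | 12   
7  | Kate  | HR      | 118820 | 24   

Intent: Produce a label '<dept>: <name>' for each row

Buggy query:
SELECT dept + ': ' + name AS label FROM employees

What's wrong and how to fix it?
Bug: SQLite uses || for string concatenation; + coerces text to numbers (yielding 0)

Fix: Replace + with || to concatenate text

Corrected query:
SELECT dept || ': ' || name AS label FROM employees

Result:
label        
-------------
HR: Alice    
Support: Bob 
Support: Bob 
Support: Kate
Support: Dave
HR: Bob      
HR: Kate     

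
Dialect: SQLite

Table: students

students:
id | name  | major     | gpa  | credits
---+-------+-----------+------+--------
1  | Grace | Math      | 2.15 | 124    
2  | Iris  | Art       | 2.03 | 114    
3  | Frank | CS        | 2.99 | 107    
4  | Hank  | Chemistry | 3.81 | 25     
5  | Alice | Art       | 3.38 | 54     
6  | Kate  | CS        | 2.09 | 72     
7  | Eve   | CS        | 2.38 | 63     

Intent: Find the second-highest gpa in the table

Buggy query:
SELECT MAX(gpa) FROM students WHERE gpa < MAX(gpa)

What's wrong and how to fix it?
Bug: MAX(gpa) on the right of the comparison is an aggregate-in-WHERE error

Fix: Put the inner MAX in a scalar subquery

Corrected query:
SELECT MAX(gpa) FROM students WHERE gpa < (SELECT MAX(gpa) FROM students)

Result:
MAX(gpa)
--------
3.38    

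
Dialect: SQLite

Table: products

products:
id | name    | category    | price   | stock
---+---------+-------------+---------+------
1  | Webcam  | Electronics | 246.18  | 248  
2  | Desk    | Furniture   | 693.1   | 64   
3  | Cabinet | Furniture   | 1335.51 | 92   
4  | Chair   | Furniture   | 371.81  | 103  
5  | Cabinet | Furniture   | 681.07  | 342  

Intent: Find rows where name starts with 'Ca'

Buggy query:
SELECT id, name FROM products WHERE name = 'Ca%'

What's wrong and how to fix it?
Bug: '=' compares the literal string including the % character; pattern matching needs LIKE

Fix: Replace '=' with LIKE so 'Ca%' is treated as a pattern

Corrected query:
SELECT id, name FROM products WHERE name LIKE 'Ca%'

Result:
id | name   
---+--------
3  | Cabinet
5  | Cabinet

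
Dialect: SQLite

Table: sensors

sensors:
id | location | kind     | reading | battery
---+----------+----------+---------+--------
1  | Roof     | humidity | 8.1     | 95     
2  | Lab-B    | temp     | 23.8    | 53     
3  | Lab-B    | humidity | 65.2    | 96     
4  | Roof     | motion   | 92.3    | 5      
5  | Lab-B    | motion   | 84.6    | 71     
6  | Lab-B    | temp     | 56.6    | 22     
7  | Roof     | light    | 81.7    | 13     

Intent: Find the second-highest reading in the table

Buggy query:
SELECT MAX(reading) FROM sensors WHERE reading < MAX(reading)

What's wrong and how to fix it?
Bug: MAX(reading) on the right of the comparison is an aggregate-in-WHERE error

Fix: Compute the overall MAX in a subquery, then take MAX of rows below it

Corrected query:
SELECT MAX(reading) FROM sensors WHERE reading < (SELECT MAX(reading) FROM sensors)

Result:
MAX(reading)
------------
84.6        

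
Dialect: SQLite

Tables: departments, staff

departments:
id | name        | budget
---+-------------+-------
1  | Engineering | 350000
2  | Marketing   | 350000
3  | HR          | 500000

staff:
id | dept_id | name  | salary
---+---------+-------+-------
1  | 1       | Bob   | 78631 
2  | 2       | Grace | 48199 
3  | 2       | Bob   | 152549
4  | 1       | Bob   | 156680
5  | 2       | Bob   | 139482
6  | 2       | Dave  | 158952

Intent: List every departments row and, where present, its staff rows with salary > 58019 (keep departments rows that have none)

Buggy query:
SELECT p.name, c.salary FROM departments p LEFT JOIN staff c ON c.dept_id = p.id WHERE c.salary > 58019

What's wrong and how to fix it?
Bug: Filtering c.salary in WHERE discards the NULL rows produced by LEFT JOIN, turning it into an inner join

Fix: Move the right-table condition into the ON clause so unmatched parents are kept

Corrected query:
SELECT p.name, c.salary FROM departments p LEFT JOIN staff c ON c.dept_id = p.id AND c.salary > 58019

Result:
name        | salary
------------+-------
Engineering | 78631 
Engineering | 156680
Marketing   | 139482
Marketing   | 152549
Marketing   | 158952
HR          | NULL  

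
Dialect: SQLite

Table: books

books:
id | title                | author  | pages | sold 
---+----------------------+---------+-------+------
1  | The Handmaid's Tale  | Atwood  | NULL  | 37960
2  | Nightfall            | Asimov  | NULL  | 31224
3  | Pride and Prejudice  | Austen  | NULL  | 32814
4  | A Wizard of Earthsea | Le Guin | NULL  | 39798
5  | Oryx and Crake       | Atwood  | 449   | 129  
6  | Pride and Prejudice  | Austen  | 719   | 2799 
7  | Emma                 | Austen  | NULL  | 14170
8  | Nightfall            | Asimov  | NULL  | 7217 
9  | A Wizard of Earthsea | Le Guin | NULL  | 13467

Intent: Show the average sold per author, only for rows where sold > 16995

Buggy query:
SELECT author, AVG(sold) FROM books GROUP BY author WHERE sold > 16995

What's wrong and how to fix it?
Bug: Row-level WHERE must come before GROUP BY in the clause order

Fix: Place WHERE between FROM and GROUP BY

Corrected query:
SELECT author, AVG(sold) FROM books WHERE sold > 16995 GROUP BY author

Result:
author  | AVG(sold)
--------+----------
Asimov  | 31224    
Atwood  | 37960    
Austen  | 32814    
Le Guin | 39798    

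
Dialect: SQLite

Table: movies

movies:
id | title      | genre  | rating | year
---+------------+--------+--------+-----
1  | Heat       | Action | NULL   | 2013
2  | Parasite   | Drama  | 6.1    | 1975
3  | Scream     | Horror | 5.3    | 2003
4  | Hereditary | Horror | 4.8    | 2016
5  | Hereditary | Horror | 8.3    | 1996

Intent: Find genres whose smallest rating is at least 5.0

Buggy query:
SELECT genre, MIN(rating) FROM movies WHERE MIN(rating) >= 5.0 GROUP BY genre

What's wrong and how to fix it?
Bug: Aggregates like MIN are computed per group after WHERE runs

Fix: Use HAVING for the per-group MIN condition

Corrected query:
SELECT genre, MIN(rating) FROM movies GROUP BY genre HAVING MIN(rating) >= 5.0

Result:
genre | MIN(rating)
------+------------
Drama | 6.1        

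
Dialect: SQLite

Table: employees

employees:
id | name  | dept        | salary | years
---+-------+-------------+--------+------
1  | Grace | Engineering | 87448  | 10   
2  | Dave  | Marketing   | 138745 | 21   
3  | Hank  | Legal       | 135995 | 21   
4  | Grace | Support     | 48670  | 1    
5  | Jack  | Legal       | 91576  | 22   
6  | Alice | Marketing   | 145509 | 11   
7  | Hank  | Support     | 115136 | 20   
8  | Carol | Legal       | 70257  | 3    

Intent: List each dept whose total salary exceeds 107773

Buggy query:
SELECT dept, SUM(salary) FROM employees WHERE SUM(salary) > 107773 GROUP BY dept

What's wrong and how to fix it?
Bug: SUM(salary) is an aggregate, but WHERE filters rows before aggregation

Fix: Move the aggregate condition to a HAVING clause

Corrected query:
SELECT dept, SUM(salary) FROM employees GROUP BY dept HAVING SUM(salary) > 107773

Result:
dept      | SUM(salary)
----------+------------
Legal     | 297828     
Marketing | 284254     
Support   | 163806     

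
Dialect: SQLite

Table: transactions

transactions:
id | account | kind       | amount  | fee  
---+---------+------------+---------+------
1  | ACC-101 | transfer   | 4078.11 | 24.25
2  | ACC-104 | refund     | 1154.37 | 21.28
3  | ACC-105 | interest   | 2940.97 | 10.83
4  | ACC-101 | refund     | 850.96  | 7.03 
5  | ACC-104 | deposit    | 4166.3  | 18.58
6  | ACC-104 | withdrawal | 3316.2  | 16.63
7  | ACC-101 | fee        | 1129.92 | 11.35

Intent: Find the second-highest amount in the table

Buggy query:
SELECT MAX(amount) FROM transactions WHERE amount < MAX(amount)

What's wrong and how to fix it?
Bug: The inner MAX is an aggregate inside WHERE, which is not allowed

Fix: Put the inner MAX in a scalar subquery

Corrected query:
SELECT MAX(amount) FROM transactions WHERE amount < (SELECT MAX(amount) FROM transactions)

Result:
MAX(amount)
-----------
4078.11    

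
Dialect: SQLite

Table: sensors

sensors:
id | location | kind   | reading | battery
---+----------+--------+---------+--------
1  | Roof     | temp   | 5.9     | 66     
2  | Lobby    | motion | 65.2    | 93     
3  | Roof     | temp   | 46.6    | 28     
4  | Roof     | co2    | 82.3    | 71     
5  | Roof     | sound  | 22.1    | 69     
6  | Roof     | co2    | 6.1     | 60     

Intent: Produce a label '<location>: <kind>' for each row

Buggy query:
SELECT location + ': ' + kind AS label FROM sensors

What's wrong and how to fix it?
Bug: SQLite uses || for string concatenation; + coerces text to numbers (yielding 0)

Fix: Use the || operator for string concatenation

Corrected query:
SELECT location || ': ' || kind AS label FROM sensors

Result:
label        
-------------
Roof: temp   
Lobby: motion
Roof: temp   
Roof: co2    
Roof: sound  
Roof: co2    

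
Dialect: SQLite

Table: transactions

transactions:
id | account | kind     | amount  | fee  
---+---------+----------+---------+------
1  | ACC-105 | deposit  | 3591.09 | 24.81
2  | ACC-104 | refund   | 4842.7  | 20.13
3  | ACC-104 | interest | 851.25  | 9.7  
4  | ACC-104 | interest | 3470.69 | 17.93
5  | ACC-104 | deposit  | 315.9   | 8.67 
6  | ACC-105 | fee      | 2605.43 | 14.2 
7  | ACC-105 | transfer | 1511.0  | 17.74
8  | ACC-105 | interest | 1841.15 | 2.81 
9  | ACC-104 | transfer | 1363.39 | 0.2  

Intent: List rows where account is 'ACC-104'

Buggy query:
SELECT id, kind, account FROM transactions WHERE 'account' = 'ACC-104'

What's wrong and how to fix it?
Bug: 'account' in single quotes is a string literal, not the column; the comparison is literal-vs-literal and never true

Fix: Remove the quotes around the column name (or use double quotes for an identifier)

Corrected query:
SELECT id, kind, account FROM transactions WHERE account = 'ACC-104'

Result:
id | kind     | account
---+----------+--------
2  | refund   | ACC-104
3  | interest | ACC-104
4  | interest | ACC-104
5  | deposit  | ACC-104
9  | transfer | ACC-104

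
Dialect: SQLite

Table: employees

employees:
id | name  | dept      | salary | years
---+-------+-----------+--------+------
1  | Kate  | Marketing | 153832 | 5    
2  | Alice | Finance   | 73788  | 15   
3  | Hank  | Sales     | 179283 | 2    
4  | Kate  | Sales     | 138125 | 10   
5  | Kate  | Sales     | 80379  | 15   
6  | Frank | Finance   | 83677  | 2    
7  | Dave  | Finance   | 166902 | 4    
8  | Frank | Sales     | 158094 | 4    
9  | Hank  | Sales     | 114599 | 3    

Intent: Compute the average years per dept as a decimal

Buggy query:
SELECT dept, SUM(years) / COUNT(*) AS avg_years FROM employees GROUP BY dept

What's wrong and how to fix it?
Bug: SUM(years) and COUNT(*) are both integers; the division truncates the fractional part

Fix: Multiply by 1.0 (or CAST to REAL) to force floating-point division

Corrected query:
SELECT dept, SUM(years) * 1.0 / COUNT(*) AS avg_years FROM employees GROUP BY dept

Result:
dept      | avg_years
----------+----------
Finance   | 7        
Marketing | 5        
Sales     | 6.8      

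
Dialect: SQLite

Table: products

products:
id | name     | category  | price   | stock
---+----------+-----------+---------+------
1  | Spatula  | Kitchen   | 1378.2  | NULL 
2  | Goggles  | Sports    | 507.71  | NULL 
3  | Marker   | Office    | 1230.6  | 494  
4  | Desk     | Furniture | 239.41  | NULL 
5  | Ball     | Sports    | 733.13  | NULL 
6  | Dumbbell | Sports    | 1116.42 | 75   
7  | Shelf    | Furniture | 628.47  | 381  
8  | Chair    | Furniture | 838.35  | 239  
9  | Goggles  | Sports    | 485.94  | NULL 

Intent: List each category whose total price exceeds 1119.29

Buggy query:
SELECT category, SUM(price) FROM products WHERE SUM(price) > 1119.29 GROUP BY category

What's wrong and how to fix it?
Bug: Aggregate functions cannot appear in a WHERE clause

Fix: Move the aggregate condition to a HAVING clause

Corrected query:
SELECT category, SUM(price) FROM products GROUP BY category HAVING SUM(price) > 1119.29

Result:
category  | SUM(price)
----------+-----------
Furniture | 1706.23   
Kitchen   | 1378.2    
Office    | 1230.6    
Sports    | 2843.2    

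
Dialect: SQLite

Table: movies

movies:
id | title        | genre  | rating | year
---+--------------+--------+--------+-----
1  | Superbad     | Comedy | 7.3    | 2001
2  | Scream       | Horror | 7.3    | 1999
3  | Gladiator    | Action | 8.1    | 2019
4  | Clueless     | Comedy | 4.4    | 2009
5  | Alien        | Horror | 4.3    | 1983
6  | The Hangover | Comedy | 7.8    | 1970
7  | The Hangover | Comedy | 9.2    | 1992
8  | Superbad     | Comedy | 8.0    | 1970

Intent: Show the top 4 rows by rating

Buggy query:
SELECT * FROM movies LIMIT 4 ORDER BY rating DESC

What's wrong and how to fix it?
Bug: ORDER BY cannot follow LIMIT; LIMIT is the final clause

Fix: Sort with ORDER BY, then apply LIMIT

Corrected query:
SELECT * FROM movies ORDER BY rating DESC LIMIT 4

Result:
id | title        | genre  | rating | year
---+--------------+--------+--------+-----
7  | The Hangover | Comedy | 9.2    | 1992
3  | Gladiator    | Action | 8.1    | 2019
8  | Superbad     | Comedy | 8      | 1970
6  | The Hangover | Comedy | 7.8    | 1970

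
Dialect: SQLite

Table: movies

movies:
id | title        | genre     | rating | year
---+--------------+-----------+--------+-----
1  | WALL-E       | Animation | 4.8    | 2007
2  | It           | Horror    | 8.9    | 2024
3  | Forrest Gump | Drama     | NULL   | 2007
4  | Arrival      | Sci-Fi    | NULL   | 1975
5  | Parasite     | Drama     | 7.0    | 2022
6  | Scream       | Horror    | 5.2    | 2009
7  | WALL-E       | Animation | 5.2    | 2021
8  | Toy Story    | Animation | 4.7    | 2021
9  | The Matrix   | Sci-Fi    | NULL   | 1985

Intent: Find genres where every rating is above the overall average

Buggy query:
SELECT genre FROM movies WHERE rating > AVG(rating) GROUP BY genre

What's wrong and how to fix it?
Bug: AVG() is an aggregate; it can't sit directly in WHERE

Fix: Compute the overall average in a scalar subquery and compare each group's MIN against it in HAVING

Corrected query:
SELECT genre FROM movies GROUP BY genre HAVING MIN(rating) > (SELECT AVG(rating) FROM movies)

Result:
genre
-----
Drama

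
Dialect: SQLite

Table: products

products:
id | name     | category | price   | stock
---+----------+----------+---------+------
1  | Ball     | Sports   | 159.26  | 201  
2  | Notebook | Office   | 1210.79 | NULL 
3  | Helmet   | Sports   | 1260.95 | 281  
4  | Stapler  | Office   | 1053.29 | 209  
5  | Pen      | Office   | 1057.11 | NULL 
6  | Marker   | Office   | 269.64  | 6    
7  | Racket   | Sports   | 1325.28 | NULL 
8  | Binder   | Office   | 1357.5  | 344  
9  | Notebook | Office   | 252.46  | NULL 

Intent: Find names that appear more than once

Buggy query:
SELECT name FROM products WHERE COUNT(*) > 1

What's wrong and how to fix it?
Bug: WHERE can't reference COUNT(*); aggregates are computed after WHERE

Fix: Group first, then use HAVING for the count condition

Corrected query:
SELECT name FROM products GROUP BY name HAVING COUNT(*) > 1

Result:
name    
--------
Notebook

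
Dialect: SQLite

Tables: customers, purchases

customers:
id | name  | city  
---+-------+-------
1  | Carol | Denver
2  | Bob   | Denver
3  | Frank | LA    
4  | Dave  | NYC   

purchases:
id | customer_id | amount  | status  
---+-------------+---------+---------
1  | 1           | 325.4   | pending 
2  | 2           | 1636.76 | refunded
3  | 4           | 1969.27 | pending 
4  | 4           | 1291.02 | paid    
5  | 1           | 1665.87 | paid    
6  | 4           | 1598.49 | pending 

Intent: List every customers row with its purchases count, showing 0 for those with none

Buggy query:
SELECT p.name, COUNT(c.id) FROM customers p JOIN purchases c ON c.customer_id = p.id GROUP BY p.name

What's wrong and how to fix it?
Bug: INNER JOIN drops customers rows that have no matching purchases rows

Fix: Switch to LEFT JOIN to retain unmatched parent rows

Corrected query:
SELECT p.name, COUNT(c.id) FROM customers p LEFT JOIN purchases c ON c.customer_id = p.id GROUP BY p.name

Result:
name  | COUNT(c.id)
------+------------
Bob   | 1          
Carol | 2          
Dave  | 3          
Frank | 0          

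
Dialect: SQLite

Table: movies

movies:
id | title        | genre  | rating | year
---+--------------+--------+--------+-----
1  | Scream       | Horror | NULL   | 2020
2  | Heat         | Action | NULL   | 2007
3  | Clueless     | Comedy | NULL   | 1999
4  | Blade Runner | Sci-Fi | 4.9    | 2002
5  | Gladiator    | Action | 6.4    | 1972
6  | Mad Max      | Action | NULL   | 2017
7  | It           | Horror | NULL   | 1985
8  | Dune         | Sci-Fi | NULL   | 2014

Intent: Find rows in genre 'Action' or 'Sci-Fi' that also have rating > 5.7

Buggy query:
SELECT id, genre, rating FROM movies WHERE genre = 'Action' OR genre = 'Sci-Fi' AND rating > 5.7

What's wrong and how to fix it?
Bug: AND binds tighter than OR, so this parses as genre = 'Action' OR (genre = 'Sci-Fi' AND rating > 5.7)

Fix: Add parentheses around the OR so the AND applies to both alternatives

Corrected query:
SELECT id, genre, rating FROM movies WHERE (genre = 'Action' OR genre = 'Sci-Fi') AND rating > 5.7

Result:
id | genre  | rating
---+--------+-------
5  | Action | 6.4   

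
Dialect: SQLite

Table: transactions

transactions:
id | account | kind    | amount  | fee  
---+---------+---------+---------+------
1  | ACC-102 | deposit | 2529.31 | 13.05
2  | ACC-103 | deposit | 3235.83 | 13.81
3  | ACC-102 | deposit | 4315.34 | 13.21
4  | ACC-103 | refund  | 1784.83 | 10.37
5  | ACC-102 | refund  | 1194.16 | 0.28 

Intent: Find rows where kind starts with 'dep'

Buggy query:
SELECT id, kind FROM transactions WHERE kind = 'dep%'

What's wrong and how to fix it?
Bug: '=' compares the literal string including the % character; pattern matching needs LIKE

Fix: Replace '=' with LIKE so 'dep%' is treated as a pattern

Corrected query:
SELECT id, kind FROM transactions WHERE kind LIKE 'dep%'

Result:
id | kind   
---+--------
1  | deposit
2  | deposit
3  | deposit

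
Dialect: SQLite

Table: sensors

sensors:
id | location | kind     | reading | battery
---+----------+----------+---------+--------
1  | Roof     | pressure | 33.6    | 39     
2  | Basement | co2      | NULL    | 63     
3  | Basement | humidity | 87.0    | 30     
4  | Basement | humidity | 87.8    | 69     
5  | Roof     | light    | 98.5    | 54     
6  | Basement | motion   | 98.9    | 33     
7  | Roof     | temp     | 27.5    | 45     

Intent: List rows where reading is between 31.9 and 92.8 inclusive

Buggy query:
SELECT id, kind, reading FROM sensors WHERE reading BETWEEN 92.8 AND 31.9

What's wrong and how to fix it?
Bug: BETWEEN expects the lower bound first; with 92.8 AND 31.9 the range is empty

Fix: Write BETWEEN 31.9 AND 92.8

Corrected query:
SELECT id, kind, reading FROM sensors WHERE reading BETWEEN 31.9 AND 92.8

Result:
id | kind     | reading
---+----------+--------
1  | pressure | 33.6   
3  | humidity | 87     
4  | humidity | 87.8   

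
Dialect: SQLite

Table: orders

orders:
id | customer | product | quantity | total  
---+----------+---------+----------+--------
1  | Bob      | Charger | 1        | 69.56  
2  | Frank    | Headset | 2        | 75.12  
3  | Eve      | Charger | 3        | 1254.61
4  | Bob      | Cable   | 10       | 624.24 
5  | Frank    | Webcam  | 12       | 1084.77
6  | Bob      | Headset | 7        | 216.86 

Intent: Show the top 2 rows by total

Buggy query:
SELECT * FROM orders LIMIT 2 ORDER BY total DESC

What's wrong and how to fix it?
Bug: LIMIT must come after ORDER BY

Fix: Sort with ORDER BY, then apply LIMIT

Corrected query:
SELECT * FROM orders ORDER BY total DESC LIMIT 2

Result:
id | customer | product | quantity | total  
---+----------+---------+----------+--------
3  | Eve      | Charger | 3        | 1254.61
5  | Frank    | Webcam  | 12       | 1084.77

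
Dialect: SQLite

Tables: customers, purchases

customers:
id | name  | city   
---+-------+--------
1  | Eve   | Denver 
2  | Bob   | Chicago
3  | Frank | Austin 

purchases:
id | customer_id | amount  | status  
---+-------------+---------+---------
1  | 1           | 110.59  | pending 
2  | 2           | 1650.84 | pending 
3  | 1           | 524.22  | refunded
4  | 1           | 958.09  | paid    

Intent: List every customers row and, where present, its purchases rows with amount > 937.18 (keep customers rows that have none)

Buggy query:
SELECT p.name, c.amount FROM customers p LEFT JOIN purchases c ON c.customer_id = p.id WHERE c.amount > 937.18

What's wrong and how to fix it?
Bug: A WHERE condition on the right-hand table after LEFT JOIN drops unmatched parents

Fix: Put 'c.amount > 937.18' in the JOIN's ON clause instead of WHERE

Corrected query:
SELECT p.name, c.amount FROM customers p LEFT JOIN purchases c ON c.customer_id = p.id AND c.amount > 937.18

Result:
name  | amount 
------+--------
Eve   | 958.09 
Bob   | 1650.84
Frank | NULL   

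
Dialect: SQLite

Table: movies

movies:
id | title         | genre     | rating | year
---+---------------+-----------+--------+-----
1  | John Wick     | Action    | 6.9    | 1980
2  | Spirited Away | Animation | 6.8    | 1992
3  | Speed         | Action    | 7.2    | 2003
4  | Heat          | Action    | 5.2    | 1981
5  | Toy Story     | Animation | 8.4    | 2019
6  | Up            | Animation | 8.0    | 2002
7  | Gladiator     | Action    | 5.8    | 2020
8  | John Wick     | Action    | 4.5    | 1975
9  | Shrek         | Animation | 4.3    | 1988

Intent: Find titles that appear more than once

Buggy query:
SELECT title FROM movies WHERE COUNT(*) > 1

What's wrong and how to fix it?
Bug: COUNT(*) is an aggregate and cannot be used in WHERE

Fix: Group first, then use HAVING for the count condition

Corrected query:
SELECT title FROM movies GROUP BY title HAVING COUNT(*) > 1

Result:
title    
---------
John Wick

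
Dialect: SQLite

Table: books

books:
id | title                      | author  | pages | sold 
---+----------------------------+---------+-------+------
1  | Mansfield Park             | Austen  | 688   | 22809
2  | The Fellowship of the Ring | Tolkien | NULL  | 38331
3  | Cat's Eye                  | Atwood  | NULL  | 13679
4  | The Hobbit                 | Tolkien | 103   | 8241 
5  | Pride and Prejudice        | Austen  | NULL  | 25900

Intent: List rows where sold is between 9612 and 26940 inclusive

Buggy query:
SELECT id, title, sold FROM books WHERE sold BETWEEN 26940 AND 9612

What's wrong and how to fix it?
Bug: The bounds are reversed; BETWEEN a AND b requires a <= b to match anything

Fix: Swap the bounds so the smaller value comes first

Corrected query:
SELECT id, title, sold FROM books WHERE sold BETWEEN 9612 AND 26940

Result:
id | title               | sold 
---+---------------------+------
1  | Mansfield Park      | 22809
3  | Cat's Eye           | 13679
5  | Pride and Prejudice | 25900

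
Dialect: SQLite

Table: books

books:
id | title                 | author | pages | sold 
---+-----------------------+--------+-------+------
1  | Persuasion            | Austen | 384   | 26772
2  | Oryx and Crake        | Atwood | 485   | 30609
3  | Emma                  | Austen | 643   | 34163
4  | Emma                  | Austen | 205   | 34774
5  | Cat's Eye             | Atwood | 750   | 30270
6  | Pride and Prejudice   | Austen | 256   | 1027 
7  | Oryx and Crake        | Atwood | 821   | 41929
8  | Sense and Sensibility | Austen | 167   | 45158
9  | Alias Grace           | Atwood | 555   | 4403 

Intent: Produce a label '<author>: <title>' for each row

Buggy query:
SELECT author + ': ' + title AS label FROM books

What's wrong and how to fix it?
Bug: '+' is numeric addition; on text columns SQLite converts them to 0 instead of concatenating

Fix: Replace + with || to concatenate text

Corrected query:
SELECT author || ': ' || title AS label FROM books

Result:
label                        
-----------------------------
Austen: Persuasion           
Atwood: Oryx and Crake       
Austen: Emma                 
Austen: Emma                 
Atwood: Cat's Eye            
Austen: Pride and Prejudice  
Atwood: Oryx and Crake       
Austen: Sense and Sensibility
Atwood: Alias Grace          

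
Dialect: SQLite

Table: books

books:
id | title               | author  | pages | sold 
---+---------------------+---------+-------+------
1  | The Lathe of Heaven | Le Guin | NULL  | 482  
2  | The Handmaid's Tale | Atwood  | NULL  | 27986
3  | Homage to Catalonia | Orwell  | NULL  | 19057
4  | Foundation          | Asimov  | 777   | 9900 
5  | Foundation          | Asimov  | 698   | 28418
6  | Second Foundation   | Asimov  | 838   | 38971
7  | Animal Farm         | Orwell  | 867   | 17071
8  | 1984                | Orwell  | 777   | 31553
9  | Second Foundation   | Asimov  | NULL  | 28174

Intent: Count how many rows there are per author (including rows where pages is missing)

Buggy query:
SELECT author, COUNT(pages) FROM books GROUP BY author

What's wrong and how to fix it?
Bug: COUNT(pages) skips NULLs, so groups with missing pages are undercounted

Fix: Replace COUNT(pages) with COUNT(*)

Corrected query:
SELECT author, COUNT(*) FROM books GROUP BY author

Result:
author  | COUNT(*)
--------+---------
Asimov  | 4       
Atwood  | 1       
Le Guin | 1       
Orwell  | 3       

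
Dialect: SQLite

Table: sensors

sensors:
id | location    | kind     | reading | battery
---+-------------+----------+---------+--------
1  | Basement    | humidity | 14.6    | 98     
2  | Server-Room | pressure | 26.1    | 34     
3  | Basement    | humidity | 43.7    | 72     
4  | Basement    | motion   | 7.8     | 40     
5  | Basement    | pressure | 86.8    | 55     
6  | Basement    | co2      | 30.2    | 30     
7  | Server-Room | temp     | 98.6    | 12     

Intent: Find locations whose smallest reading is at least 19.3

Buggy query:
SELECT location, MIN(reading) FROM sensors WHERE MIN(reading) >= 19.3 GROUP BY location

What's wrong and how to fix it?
Bug: MIN() in WHERE is a misuse of aggregate

Fix: Replace WHERE with HAVING after the GROUP BY

Corrected query:
SELECT location, MIN(reading) FROM sensors GROUP BY location HAVING MIN(reading) >= 19.3

Result:
location    | MIN(reading)
------------+-------------
Server-Room | 26.1        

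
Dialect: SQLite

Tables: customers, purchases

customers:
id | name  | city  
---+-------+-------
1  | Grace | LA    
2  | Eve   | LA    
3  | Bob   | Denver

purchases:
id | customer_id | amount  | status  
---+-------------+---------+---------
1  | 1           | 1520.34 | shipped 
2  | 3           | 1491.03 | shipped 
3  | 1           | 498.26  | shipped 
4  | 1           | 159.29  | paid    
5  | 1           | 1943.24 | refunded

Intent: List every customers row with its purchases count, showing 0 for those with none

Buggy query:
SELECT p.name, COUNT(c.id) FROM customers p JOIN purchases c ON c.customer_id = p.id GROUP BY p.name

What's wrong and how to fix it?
Bug: INNER JOIN drops customers rows that have no matching purchases rows

Fix: Switch to LEFT JOIN to retain unmatched parent rows

Corrected query:
SELECT p.name, COUNT(c.id) FROM customers p LEFT JOIN purchases c ON c.customer_id = p.id GROUP BY p.name

Result:
name  | COUNT(c.id)
------+------------
Bob   | 1          
Eve   | 0          
Grace | 4          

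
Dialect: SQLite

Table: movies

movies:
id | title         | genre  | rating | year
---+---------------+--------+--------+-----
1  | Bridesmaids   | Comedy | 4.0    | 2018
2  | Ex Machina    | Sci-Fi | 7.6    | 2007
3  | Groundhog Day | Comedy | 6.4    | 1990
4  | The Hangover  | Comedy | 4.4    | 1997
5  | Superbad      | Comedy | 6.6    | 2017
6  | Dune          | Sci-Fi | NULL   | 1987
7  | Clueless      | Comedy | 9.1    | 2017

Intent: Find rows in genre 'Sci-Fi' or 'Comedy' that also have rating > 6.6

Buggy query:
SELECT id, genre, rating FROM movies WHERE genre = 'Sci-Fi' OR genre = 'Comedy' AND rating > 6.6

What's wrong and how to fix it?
Bug: Without parentheses, AND is evaluated before OR, so the rating filter only applies to the 'Comedy' branch

Fix: Add parentheses around the OR so the AND applies to both alternatives

Corrected query:
SELECT id, genre, rating FROM movies WHERE (genre = 'Sci-Fi' OR genre = 'Comedy') AND rating > 6.6

Result:
id | genre  | rating
---+--------+-------
2  | Sci-Fi | 7.6   
7  | Comedy | 9.1   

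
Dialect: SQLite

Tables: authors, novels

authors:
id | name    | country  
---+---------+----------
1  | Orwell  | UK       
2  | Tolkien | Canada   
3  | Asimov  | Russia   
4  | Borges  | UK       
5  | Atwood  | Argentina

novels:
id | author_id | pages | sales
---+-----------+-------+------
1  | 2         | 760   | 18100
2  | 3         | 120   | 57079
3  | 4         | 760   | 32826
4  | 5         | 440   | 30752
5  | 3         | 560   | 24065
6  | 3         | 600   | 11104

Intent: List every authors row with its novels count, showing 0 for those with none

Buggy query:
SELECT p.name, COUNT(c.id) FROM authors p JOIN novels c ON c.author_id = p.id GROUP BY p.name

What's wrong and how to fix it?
Bug: INNER JOIN drops authors rows that have no matching novels rows

Fix: Use LEFT JOIN so parents without children still appear (COUNT(c.id) gives 0)

Corrected query:
SELECT p.name, COUNT(c.id) FROM authors p LEFT JOIN novels c ON c.author_id = p.id GROUP BY p.name

Result:
name    | COUNT(c.id)
--------+------------
Asimov  | 3          
Atwood  | 1          
Borges  | 1          
Orwell  | 0          
Tolkien | 1          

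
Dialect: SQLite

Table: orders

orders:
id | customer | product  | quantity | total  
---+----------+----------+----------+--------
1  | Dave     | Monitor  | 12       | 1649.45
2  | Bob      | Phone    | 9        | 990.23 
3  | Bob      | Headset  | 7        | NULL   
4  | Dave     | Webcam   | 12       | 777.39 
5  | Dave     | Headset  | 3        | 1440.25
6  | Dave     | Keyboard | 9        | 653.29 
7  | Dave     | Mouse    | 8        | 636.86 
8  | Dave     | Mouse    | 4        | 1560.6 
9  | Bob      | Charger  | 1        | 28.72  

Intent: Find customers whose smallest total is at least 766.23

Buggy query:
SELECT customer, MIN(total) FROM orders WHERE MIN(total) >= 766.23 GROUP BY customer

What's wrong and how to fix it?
Bug: MIN() in WHERE is a misuse of aggregate

Fix: Replace WHERE with HAVING after the GROUP BY

Corrected query:
SELECT customer, MIN(total) FROM orders GROUP BY customer HAVING MIN(total) >= 766.23

Result:
(no rows)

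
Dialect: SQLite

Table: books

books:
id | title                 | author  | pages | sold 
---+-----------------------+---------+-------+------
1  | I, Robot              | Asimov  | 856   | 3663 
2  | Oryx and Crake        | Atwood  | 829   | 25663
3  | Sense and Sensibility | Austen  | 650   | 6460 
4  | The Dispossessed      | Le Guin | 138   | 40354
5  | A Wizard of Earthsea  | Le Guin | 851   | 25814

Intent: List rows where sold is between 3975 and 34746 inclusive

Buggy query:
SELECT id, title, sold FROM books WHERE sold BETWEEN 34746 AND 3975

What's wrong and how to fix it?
Bug: BETWEEN expects the lower bound first; with 34746 AND 3975 the range is empty

Fix: Write BETWEEN 3975 AND 34746

Corrected query:
SELECT id, title, sold FROM books WHERE sold BETWEEN 3975 AND 34746

Result:
id | title                 | sold 
---+-----------------------+------
2  | Oryx and Crake        | 25663
3  | Sense and Sensibility | 6460 
5  | A Wizard of Earthsea  | 25814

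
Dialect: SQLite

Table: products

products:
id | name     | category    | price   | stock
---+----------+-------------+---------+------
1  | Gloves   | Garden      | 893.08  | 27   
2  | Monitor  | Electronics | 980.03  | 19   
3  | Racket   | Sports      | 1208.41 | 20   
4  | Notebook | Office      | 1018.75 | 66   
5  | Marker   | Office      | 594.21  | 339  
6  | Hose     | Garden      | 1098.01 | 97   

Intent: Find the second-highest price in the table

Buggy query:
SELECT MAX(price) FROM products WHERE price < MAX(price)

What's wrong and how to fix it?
Bug: MAX(price) on the right of the comparison is an aggregate-in-WHERE error

Fix: Compute the overall MAX in a subquery, then take MAX of rows below it

Corrected query:
SELECT MAX(price) FROM products WHERE price < (SELECT MAX(price) FROM products)

Result:
MAX(price)
----------
1098.01   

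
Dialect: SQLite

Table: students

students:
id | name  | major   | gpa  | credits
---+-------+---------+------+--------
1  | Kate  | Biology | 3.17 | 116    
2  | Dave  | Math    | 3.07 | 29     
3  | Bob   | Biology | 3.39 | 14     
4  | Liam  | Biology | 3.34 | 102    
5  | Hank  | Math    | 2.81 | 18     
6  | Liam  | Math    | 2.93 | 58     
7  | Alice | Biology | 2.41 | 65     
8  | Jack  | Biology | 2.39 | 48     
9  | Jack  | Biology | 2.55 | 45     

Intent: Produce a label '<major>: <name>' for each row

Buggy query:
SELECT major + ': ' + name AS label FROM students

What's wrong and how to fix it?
Bug: '+' is numeric addition; on text columns SQLite converts them to 0 instead of concatenating

Fix: Replace + with || to concatenate text

Corrected query:
SELECT major || ': ' || name AS label FROM students

Result:
label         
--------------
Biology: Kate 
Math: Dave    
Biology: Bob  
Biology: Liam 
Math: Hank    
Math: Liam    
Biology: Alice
Biology: Jack 
Biology: Jack 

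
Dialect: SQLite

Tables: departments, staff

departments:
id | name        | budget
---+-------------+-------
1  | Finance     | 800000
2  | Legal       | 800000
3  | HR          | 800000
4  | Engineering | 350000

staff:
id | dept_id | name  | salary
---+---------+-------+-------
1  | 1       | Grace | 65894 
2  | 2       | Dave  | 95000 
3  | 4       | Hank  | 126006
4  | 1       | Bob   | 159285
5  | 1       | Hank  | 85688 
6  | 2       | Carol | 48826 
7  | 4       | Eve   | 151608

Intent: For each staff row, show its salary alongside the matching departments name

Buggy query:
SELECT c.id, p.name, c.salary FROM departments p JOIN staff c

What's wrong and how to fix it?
Bug: Missing join condition: each staff row is matched to all departments rows instead of just its own

Fix: Add ON c.dept_id = p.id to the JOIN

Corrected query:
SELECT c.id, p.name, c.salary FROM departments p JOIN staff c ON c.dept_id = p.id

Result:
id | name        | salary
---+-------------+-------
1  | Finance     | 65894 
2  | Legal       | 95000 
3  | Engineering | 126006
4  | Finance     | 159285
5  | Finance     | 85688 
6  | Legal       | 48826 
7  | Engineering | 151608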